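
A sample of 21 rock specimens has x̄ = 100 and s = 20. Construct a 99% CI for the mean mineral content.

CI = x̄ ± t*(s/√n) = 100 ± 2.845(20/√21) = (87.58, 112.42)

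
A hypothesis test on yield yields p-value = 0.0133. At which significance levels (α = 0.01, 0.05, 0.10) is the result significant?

p = 0.0133. Significant at: α = 0.05, 0.1.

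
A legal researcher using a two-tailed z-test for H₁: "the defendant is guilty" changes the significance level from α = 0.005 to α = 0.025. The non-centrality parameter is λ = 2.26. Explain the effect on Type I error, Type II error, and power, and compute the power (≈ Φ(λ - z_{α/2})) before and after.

Increasing α from 0.005 to 0.025:
• Type I error rate increases (α is the Type I rate by definition).
• Critical value moves from z_{α/2} = 2.807 to 2.241, so power = Φ(λ - z_{α/2}) goes from Φ(2.26 - 2.807) = 0.292 to Φ(2.26 - 2.241) = 0.508.
• Type II error rate β = 1 - power therefore decreases (0.708 → 0.492).
Appropriate when false negatives are costly — here, acquitting a guilty person.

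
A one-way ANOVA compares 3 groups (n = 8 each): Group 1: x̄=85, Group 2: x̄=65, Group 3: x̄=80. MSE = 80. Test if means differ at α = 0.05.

Grand mean = 76.67. SS_between = 1733.33, MS_between = 866.67. F = 10.833, F_crit ≈ 3.467. Reject H₀.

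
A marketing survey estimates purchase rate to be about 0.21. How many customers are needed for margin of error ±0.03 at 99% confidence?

n = z²p(1-p)/E² = 2.576²×0.21×0.79/0.03² = 1223.2 → n = 1224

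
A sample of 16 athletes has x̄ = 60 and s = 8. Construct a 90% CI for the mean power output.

CI = x̄ ± t*(s/√n) = 60 ± 1.753(8/√16) = (56.49, 63.51)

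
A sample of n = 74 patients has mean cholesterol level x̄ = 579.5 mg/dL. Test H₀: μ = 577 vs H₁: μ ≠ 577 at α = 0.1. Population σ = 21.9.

z = (x̄ - μ₀)/(σ/√n) = (579.5 - 577)/(21.9/√74) = 0.982. Critical value: ±1.645. Since |0.982| ≤ 1.645, Fail to reject H₀.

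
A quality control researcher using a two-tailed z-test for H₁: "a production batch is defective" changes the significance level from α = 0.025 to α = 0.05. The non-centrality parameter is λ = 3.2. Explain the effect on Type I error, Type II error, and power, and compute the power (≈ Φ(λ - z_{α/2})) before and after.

Increasing α from 0.025 to 0.05:
• Type I error rate increases (α is the Type I rate by definition).
• Critical value moves from z_{α/2} = 2.241 to 1.96, so power = Φ(λ - z_{α/2}) goes from Φ(3.2 - 2.241) = 0.831 to Φ(3.2 - 1.96) = 0.893.
• Type II error rate β = 1 - power therefore decreases (0.169 → 0.107).
Appropriate when false negatives are costly — here, shipping a defective batch — faulty products reach customers.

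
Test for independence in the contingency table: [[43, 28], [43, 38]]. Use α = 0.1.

χ² = 0.861. df = 1, critical = 2.706. Fail to reject H₀. No evidence of dependence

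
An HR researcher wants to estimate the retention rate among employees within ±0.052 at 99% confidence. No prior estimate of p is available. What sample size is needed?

Conservative approach: use p = 0.5 (maximizes p(1-p) = 0.25). n = z²(0.25)/E² = 2.576²×0.25/0.052² = 613.5 → n = 614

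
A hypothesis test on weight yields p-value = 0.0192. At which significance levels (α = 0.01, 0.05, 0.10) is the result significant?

p = 0.0192. Significant at: α = 0.05, 0.1.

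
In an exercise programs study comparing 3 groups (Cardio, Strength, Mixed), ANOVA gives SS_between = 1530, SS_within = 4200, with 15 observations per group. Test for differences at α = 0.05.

df_between = 2, df_within = 42. F = MS_between/MS_within = 765.0/100.0 = 7.65. F_crit ≈ 3.22. Reject H₀. At least one mean differs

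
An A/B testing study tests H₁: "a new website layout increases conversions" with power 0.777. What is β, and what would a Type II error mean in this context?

β = 1 - power = 1 - 0.777 = 0.223. A Type II error is failing to reject H₀ when H₀ is false (false negative) — here, failing to conclude that a new website layout increases conversions when in fact it is true. Consequence: discarding a layout that would have improved conversions — lost revenue.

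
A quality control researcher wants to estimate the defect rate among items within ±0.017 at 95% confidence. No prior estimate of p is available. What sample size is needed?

Conservative approach: use p = 0.5 (maximizes p(1-p) = 0.25). n = z²(0.25)/E² = 1.96²×0.25/0.017² = 3323.2 → n = 3324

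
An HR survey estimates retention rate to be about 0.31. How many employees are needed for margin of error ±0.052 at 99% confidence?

n = z²p(1-p)/E² = 2.576²×0.31×0.69/0.052² = 524.9 → n = 525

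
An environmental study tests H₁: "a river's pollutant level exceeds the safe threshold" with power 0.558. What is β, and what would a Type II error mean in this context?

β = 1 - power = 1 - 0.558 = 0.442. A Type II error is failing to reject H₀ when H₀ is false (false negative) — here, failing to conclude that a river's pollutant level exceeds the safe threshold when in fact it is true. Consequence: allowing unsafe pollution to continue.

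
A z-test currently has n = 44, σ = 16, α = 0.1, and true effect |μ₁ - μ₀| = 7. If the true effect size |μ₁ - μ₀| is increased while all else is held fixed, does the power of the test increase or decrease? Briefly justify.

Power increases: a larger true effect increases the non-centrality λ = |μ₁ - μ₀|/(σ/√n).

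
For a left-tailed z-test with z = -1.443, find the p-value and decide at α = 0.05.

p = P(Z < -1.443) = Φ(-1.443) ≈ 0.0745. Since p ≥ 0.05, fail to reject H₀ (not significant) at α = 0.05.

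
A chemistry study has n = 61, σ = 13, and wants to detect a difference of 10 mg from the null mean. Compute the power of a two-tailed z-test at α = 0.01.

SE = σ/√n = 13/√61 = 1.664. Non-centrality λ = d/SE = 10/1.664 = 6.008. Power ≈ Φ(λ - z_{α/2}) = Φ(6.008 - 2.576) = Φ(3.432) = 1.0.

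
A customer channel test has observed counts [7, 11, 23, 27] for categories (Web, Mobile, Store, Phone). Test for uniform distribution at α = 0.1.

Expected = 17 each. χ² = Σ(O-E)²/E = 16.0. df = 3, critical value = 6.251. Reject H₀.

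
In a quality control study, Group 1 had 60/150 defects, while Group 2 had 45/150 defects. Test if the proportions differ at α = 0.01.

p̂₁ = 0.4, p̂₂ = 0.3, pooled p̂ = 0.35. z = 1.816. Critical: ±2.576. Fail to reject H₀.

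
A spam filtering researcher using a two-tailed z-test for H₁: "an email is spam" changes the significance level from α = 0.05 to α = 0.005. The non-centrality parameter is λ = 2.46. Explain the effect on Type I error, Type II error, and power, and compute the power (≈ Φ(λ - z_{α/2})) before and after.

Decreasing α from 0.05 to 0.005:
• Type I error rate decreases (α is the Type I rate by definition).
• Critical value moves from z_{α/2} = 1.96 to 2.807, so power = Φ(λ - z_{α/2}) goes from Φ(2.46 - 1.96) = 0.691 to Φ(2.46 - 2.807) = 0.364.
• Type II error rate β = 1 - power therefore increases (0.309 → 0.636).
Appropriate when false positives are costly — here, a legitimate email is sent to the spam folder and the user misses it.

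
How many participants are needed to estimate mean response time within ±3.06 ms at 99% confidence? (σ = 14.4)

n = (z*σ/E)² = (2.576×14.4/3.06)² = 147.0 → n = 147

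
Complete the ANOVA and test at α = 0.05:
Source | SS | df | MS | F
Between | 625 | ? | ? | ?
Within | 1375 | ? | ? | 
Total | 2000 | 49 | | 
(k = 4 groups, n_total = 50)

df_between = 3, df_within = 46. MS_between = 208.33, MS_within = 29.89. F = 6.97, F_crit ≈ 2.807. Reject H₀.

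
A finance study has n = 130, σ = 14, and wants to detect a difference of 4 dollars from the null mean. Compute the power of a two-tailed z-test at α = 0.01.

SE = σ/√n = 14/√130 = 1.228. Non-centrality λ = d/SE = 4/1.228 = 3.258. Power ≈ Φ(λ - z_{α/2}) = Φ(3.258 - 2.576) = Φ(0.682) = 0.752.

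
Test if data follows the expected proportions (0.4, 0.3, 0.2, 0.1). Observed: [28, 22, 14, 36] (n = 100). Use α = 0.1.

Expected: [40.0, 30.0, 20.0, 10.0]. χ² = 75.133. df = 3, critical = 6.251. Reject H₀.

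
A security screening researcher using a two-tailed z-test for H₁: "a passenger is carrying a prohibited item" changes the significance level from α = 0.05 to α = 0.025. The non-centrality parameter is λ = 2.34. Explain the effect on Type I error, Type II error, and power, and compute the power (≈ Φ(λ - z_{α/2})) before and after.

Decreasing α from 0.05 to 0.025:
• Type I error rate decreases (α is the Type I rate by definition).
• Critical value moves from z_{α/2} = 1.96 to 2.241, so power = Φ(λ - z_{α/2}) goes from Φ(2.34 - 1.96) = 0.648 to Φ(2.34 - 2.241) = 0.539.
• Type II error rate β = 1 - power therefore increases (0.352 → 0.461).
Appropriate when false positives are costly — here, detaining an innocent passenger — delay and inconvenience.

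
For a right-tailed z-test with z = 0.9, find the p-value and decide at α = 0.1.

p = P(Z > 0.9) = 1 - Φ(0.9) ≈ 0.1841. Since p ≥ 0.1, fail to reject H₀ (not significant) at α = 0.1.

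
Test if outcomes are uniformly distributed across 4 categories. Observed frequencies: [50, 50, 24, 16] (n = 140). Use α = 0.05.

Expected = 35 each. χ² = Σ(O-E)²/E = 26.629. df = 3, critical value = 7.815. Reject H₀.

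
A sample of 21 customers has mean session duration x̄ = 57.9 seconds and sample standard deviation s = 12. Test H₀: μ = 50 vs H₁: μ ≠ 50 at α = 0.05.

t = (x̄ - μ₀)/(s/√n) = (57.9 - 50)/(12/√21) = 3.017. df = 20, critical t = ±2.086. Reject H₀.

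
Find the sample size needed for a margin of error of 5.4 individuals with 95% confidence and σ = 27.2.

n = (z*σ/E)² = (1.96×27.2/5.4)² = 97.5 → n = 98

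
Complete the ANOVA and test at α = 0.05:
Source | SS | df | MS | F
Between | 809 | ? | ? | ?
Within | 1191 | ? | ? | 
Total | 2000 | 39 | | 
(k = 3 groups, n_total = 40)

df_between = 2, df_within = 37. MS_between = 404.5, MS_within = 32.19. F = 12.566, F_crit ≈ 3.252. Reject H₀.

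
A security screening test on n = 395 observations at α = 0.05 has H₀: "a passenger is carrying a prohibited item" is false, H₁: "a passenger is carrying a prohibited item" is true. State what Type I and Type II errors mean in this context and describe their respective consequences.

Type I (false positive): concluding that a passenger is carrying a prohibited item when it is not — detaining an innocent passenger — delay and inconvenience. Type II (false negative): failing to conclude that a passenger is carrying a prohibited item when it is — letting a prohibited item through — security breach. Which is costlier depends on domain priorities and is a judgement call rather than a statistical fact.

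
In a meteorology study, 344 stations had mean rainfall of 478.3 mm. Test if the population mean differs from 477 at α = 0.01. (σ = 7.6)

z = (x̄ - μ₀)/(σ/√n) = (478.3 - 477)/(7.6/√344) = 3.173. Critical value: ±2.576. Since |3.173| > 2.576, Reject H₀.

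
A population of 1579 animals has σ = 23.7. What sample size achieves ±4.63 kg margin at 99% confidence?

Without FPC: n₀ = (2.576×23.7/4.63)² = 173.871. With FPC: n = n₀N/(n₀+N-1) = 156.7 → n = 157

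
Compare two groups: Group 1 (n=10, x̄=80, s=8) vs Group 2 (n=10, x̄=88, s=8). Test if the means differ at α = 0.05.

Pooled sp = 8.0. t = -2.236, df = 18. Critical t = ±2.101. Reject H₀.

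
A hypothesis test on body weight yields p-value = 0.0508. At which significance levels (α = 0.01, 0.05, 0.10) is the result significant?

p = 0.0508. Significant at: α = 0.1.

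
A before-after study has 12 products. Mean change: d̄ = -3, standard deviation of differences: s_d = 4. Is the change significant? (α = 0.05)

t = d̄/(s_d/√n) = -3/(4/√12) = -2.598. df = 11, critical t = ±2.201. Reject H₀.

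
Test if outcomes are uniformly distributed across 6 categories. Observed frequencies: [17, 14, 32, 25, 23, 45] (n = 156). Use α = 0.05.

Expected = 26 each. χ² = Σ(O-E)²/E = 24.308. df = 5, critical value = 11.07. Reject H₀.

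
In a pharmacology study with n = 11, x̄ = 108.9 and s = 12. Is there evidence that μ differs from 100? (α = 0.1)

t = (x̄ - μ₀)/(s/√n) = (108.9 - 100)/(12/√11) = 2.46. df = 10, critical t = ±1.812. Reject H₀.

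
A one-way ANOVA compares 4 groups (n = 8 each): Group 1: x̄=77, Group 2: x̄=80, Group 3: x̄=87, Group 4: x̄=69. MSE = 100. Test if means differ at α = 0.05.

Grand mean = 78.25. SS_between = 1334.0, MS_between = 444.67. F = 4.447, F_crit ≈ 2.947. Reject H₀.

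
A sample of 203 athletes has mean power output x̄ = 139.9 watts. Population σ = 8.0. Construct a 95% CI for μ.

CI = x̄ ± z*(σ/√n) = 139.9 ± 1.96(8.0/√203) = 139.9 ± 1.1 = (138.8, 141.0)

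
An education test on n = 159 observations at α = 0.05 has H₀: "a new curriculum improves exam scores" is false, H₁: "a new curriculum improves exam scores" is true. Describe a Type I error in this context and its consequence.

Type I error: rejecting H₀ when it is true — concluding that a new curriculum improves exam scores when in fact it is not. Consequence: adopting a curriculum that gives no real benefit — disruption for nothing.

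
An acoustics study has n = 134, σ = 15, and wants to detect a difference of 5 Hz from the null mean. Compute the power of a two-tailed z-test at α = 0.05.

SE = σ/√n = 15/√134 = 1.296. Non-centrality λ = d/SE = 5/1.296 = 3.859. Power ≈ Φ(λ - z_{α/2}) = Φ(3.859 - 1.96) = Φ(1.899) = 0.971.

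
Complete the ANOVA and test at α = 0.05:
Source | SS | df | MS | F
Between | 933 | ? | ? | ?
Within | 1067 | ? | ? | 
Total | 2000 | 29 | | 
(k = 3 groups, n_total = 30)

df_between = 2, df_within = 27. MS_between = 466.5, MS_within = 39.52. F = 11.805, F_crit ≈ 3.354. Reject H₀.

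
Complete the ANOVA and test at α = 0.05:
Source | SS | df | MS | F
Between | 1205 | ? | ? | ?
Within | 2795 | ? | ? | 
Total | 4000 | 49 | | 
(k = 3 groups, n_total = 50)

df_between = 2, df_within = 47. MS_between = 602.5, MS_within = 59.47. F = 10.131, F_crit ≈ 3.195. Reject H₀.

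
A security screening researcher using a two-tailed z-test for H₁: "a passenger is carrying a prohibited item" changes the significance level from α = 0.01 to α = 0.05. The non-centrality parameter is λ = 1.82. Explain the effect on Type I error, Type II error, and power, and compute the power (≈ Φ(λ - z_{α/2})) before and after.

Increasing α from 0.01 to 0.05:
• Type I error rate increases (α is the Type I rate by definition).
• Critical value moves from z_{α/2} = 2.576 to 1.96, so power = Φ(λ - z_{α/2}) goes from Φ(1.82 - 2.576) = 0.225 to Φ(1.82 - 1.96) = 0.444.
• Type II error rate β = 1 - power therefore decreases (0.775 → 0.556).
Appropriate when false negatives are costly — here, letting a prohibited item through — security breach.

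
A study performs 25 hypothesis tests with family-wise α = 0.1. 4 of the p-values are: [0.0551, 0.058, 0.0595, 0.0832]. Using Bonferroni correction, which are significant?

Bonferroni α = 0.1/25 = 0.004. None of the given p-values are significant.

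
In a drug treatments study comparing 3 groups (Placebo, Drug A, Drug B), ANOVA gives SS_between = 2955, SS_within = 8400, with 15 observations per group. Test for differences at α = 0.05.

df_between = 2, df_within = 42. F = MS_between/MS_within = 1477.5/200.0 = 7.388. F_crit ≈ 3.22. Reject H₀. At least one mean differs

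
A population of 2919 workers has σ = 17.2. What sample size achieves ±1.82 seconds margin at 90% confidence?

Without FPC: n₀ = (1.645×17.2/1.82)² = 241.683. With FPC: n = n₀N/(n₀+N-1) = 223.3 → n = 224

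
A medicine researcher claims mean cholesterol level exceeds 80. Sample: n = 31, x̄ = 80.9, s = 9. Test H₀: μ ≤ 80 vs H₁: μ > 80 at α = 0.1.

t = (80.9 - 80)/(9/√31) = 0.557, df = 30. Critical t = 1.31. Fail to reject H₀.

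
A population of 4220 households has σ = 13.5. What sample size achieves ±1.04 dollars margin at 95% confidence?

Without FPC: n₀ = (1.96×13.5/1.04)² = 647.311. With FPC: n = n₀N/(n₀+N-1) = 561.3 → n = 562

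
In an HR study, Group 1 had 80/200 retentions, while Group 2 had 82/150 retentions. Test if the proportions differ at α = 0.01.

p̂₁ = 0.4, p̂₂ = 0.547, pooled p̂ = 0.463. z = -2.723. Critical: ±2.576. Reject H₀.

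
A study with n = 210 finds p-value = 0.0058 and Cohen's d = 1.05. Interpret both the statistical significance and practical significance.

Statistically significant (p = 0.0058 < 0.05). Cohen's d = 1.05 indicates a large effect size. Both statistical and practical significance should be considered.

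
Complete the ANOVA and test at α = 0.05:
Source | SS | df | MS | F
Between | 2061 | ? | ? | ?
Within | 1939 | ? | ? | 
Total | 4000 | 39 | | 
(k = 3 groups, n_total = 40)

df_between = 2, df_within = 37. MS_between = 1030.5, MS_within = 52.41. F = 19.664, F_crit ≈ 3.252. Reject H₀.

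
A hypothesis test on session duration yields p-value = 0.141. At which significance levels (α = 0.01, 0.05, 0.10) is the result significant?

p = 0.141. Not significant at any of the given levels.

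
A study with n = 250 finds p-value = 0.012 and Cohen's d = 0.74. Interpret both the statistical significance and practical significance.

Statistically significant (p = 0.012 < 0.05). Cohen's d = 0.74 indicates a medium effect size. Both statistical and practical significance should be considered.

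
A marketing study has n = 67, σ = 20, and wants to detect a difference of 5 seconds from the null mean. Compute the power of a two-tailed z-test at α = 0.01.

SE = σ/√n = 20/√67 = 2.443. Non-centrality λ = d/SE = 5/2.443 = 2.046. Power ≈ Φ(λ - z_{α/2}) = Φ(2.046 - 2.576) = Φ(-0.53) = 0.298.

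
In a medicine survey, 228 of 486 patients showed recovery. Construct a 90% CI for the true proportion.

p̂ = 0.469. CI = p̂ ± z*√(p̂(1-p̂)/n) = (0.432, 0.506)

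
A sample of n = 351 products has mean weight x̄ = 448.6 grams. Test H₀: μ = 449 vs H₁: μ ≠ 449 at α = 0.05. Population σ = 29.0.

z = (x̄ - μ₀)/(σ/√n) = (448.6 - 449)/(29.0/√351) = -0.258. Critical value: ±1.96. Since |-0.258| ≤ 1.96, Fail to reject H₀.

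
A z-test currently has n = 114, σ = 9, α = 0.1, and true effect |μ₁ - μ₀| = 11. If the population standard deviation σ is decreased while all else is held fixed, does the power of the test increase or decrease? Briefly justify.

Power increases: a smaller σ shrinks the standard error σ/√n, moving the sampling distribution under H₁ further from the critical value.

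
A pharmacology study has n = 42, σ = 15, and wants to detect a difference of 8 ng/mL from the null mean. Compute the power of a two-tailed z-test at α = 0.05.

SE = σ/√n = 15/√42 = 2.315. Non-centrality λ = d/SE = 8/2.315 = 3.456. Power ≈ Φ(λ - z_{α/2}) = Φ(3.456 - 1.96) = Φ(1.496) = 0.933.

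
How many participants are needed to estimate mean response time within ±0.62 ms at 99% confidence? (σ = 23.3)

n = (z*σ/E)² = (2.576×23.3/0.62)² = 9371.7 → n = 9372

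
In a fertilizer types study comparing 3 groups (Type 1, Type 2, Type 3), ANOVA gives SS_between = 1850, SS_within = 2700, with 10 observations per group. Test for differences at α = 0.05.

df_between = 2, df_within = 27. F = MS_between/MS_within = 925.0/100.0 = 9.25. F_crit ≈ 3.354. Reject H₀. At least one mean differs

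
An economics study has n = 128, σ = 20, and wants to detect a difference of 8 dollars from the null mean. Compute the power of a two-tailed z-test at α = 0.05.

SE = σ/√n = 20/√128 = 1.768. Non-centrality λ = d/SE = 8/1.768 = 4.525. Power ≈ Φ(λ - z_{α/2}) = Φ(4.525 - 1.96) = Φ(2.565) = 0.995.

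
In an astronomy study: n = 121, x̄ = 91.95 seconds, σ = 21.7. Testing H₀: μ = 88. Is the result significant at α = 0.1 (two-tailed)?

z = (91.95 - 88)/(21.7/√121) = 2.002. Since |z| > 1.645, significant at α = 0.1.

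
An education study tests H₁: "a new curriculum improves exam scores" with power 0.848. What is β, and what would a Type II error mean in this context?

β = 1 - power = 1 - 0.848 = 0.152. A Type II error is failing to reject H₀ when H₀ is false (false negative) — here, failing to conclude that a new curriculum improves exam scores when in fact it is true. Consequence: keeping the old curriculum when the new one would have helped students.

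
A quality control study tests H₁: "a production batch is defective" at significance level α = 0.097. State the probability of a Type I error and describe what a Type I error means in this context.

P(Type I error) = α = 0.097. A Type I error is rejecting H₀ when H₀ is actually true (false positive) — here, concluding that a production batch is defective when in fact this is not the case. Consequence: scrapping a good batch — wasted material and cost for no reason.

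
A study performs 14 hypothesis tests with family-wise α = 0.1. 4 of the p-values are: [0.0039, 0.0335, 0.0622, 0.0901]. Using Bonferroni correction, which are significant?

Bonferroni α = 0.1/14 = 0.00714. Significant p-values: [0.0039]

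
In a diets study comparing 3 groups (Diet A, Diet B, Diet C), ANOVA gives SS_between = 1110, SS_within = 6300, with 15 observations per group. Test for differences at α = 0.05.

df_between = 2, df_within = 42. F = MS_between/MS_within = 555.0/150.0 = 3.7. F_crit ≈ 3.22. Reject H₀. At least one mean differs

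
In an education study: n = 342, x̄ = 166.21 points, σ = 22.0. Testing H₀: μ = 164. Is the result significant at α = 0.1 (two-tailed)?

z = (166.21 - 164)/(22.0/√342) = 1.858. Since |z| > 1.645, significant at α = 0.1.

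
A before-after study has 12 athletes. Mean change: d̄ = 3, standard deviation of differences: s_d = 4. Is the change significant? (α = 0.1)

t = d̄/(s_d/√n) = 3/(4/√12) = 2.598. df = 11, critical t = ±1.796. Reject H₀.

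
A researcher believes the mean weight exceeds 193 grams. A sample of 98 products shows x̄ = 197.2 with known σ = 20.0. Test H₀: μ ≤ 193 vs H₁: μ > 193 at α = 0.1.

z = 2.079. Critical value: 1.28. Reject H₀.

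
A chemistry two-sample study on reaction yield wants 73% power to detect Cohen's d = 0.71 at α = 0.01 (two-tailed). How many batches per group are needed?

z_{α/2} = 2.576, z_β = Φ⁻¹(0.73) = 0.613. For medium effect (d = 0.71): n per group = 2(z_{α/2} + z_β)²/d² = 2(2.576 + 0.613)²/0.71² = 40.3 → 41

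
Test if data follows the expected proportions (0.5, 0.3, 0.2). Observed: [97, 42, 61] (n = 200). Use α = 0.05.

Expected: [100.0, 60.0, 40.0]. χ² = 16.515. df = 2, critical = 5.991. Reject H₀.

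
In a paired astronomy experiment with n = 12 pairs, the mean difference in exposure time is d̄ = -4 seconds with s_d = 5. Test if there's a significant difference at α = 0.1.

t = d̄/(s_d/√n) = -4/(5/√12) = -2.771. df = 11, critical t = ±1.796. Reject H₀.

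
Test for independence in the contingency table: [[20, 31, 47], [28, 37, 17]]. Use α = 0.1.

χ² = 14.619. df = 2, critical = 4.605. Reject H₀. Variables are dependent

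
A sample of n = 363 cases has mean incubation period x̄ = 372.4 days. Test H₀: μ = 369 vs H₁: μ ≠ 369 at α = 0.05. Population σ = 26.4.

z = (x̄ - μ₀)/(σ/√n) = (372.4 - 369)/(26.4/√363) = 2.454. Critical value: ±1.96. Since |2.454| > 1.96, Reject H₀.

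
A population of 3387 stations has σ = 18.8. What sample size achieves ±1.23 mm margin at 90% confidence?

Without FPC: n₀ = (1.645×18.8/1.23)² = 632.175. With FPC: n = n₀N/(n₀+N-1) = 532.9 → n = 533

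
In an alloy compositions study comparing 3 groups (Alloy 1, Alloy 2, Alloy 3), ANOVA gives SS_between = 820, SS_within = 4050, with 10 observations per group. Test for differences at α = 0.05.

df_between = 2, df_within = 27. F = MS_between/MS_within = 410.0/150.0 = 2.733. F_crit ≈ 3.354. Fail to reject H₀.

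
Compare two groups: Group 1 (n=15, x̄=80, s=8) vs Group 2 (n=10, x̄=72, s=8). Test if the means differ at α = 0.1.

Pooled sp = 8.0. t = 2.449, df = 23. Critical t = ±1.714. Reject H₀.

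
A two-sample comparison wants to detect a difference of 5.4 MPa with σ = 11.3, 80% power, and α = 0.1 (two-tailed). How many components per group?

n per group = 2(z_α/2 + z_β)²σ²/d² = 2×(1.645 + 0.84)²×11.3²/5.4² = 54.1 → n = 55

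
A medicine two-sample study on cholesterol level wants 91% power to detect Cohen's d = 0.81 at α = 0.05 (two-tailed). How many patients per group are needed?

z_{α/2} = 1.96, z_β = Φ⁻¹(0.91) = 1.341. For large effect (d = 0.81): n per group = 2(z_{α/2} + z_β)²/d² = 2(1.96 + 1.341)²/0.81² = 33.2 → 34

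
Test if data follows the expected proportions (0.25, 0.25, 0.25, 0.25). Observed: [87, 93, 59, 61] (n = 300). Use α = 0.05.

Expected: [75.0, 75.0, 75.0, 75.0]. χ² = 12.267. df = 3, critical = 7.815. Reject H₀.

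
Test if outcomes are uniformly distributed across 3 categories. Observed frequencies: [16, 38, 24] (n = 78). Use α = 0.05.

Expected = 26 each. χ² = Σ(O-E)²/E = 9.538. df = 2, critical value = 5.991. Reject H₀.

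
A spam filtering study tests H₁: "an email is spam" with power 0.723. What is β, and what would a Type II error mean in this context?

β = 1 - power = 1 - 0.723 = 0.277. A Type II error is failing to reject H₀ when H₀ is false (false negative) — here, failing to conclude that an email is spam when in fact it is true. Consequence: a spam email lands in the inbox.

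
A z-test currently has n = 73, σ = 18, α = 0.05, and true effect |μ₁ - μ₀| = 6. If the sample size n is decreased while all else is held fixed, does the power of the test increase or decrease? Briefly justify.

Power decreases: a smaller n inflates the standard error σ/√n, pulling the sampling distribution under H₁ back toward the critical value.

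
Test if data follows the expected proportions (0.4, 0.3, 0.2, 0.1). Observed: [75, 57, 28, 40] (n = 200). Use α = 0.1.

Expected: [80.0, 60.0, 40.0, 20.0]. χ² = 24.062. df = 3, critical = 6.251. Reject H₀.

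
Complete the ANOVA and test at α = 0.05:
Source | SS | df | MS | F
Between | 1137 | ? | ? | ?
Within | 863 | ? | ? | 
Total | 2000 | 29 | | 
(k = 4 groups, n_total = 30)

df_between = 3, df_within = 26. MS_between = 379.0, MS_within = 33.19. F = 11.418, F_crit ≈ 2.975. Reject H₀.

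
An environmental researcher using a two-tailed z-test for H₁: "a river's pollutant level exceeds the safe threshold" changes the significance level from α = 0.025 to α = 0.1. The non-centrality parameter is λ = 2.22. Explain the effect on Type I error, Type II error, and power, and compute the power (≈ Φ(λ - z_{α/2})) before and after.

Increasing α from 0.025 to 0.1:
• Type I error rate increases (α is the Type I rate by definition).
• Critical value moves from z_{α/2} = 2.241 to 1.645, so power = Φ(λ - z_{α/2}) goes from Φ(2.22 - 2.241) = 0.492 to Φ(2.22 - 1.645) = 0.717.
• Type II error rate β = 1 - power therefore decreases (0.508 → 0.283).
Appropriate when false negatives are costly — here, allowing unsafe pollution to continue.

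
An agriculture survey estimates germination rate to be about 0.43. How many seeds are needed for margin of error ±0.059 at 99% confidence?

n = z²p(1-p)/E² = 2.576²×0.43×0.57/0.059² = 467.2 → n = 468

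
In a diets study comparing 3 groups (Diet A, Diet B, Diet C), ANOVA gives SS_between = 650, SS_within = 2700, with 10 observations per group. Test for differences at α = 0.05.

df_between = 2, df_within = 27. F = MS_between/MS_within = 325.0/100.0 = 3.25. F_crit ≈ 3.354. Fail to reject H₀.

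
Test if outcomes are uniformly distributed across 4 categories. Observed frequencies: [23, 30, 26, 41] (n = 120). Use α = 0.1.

Expected = 30 each. χ² = Σ(O-E)²/E = 6.2. df = 3, critical value = 6.251. Fail to reject H₀.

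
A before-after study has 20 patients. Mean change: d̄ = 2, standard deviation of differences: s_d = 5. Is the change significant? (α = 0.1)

t = d̄/(s_d/√n) = 2/(5/√20) = 1.789. df = 19, critical t = ±1.729. Reject H₀.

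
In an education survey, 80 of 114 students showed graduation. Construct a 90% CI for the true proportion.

p̂ = 0.702. CI = p̂ ± z*√(p̂(1-p̂)/n) = (0.631, 0.772)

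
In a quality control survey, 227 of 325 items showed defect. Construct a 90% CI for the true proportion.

p̂ = 0.698. CI = p̂ ± z*√(p̂(1-p̂)/n) = (0.657, 0.74)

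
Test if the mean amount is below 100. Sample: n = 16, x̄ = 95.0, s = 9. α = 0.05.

t = (95.0 - 100)/(9/√16) = -2.222, df = 15. Critical t = -1.753. Reject H₀.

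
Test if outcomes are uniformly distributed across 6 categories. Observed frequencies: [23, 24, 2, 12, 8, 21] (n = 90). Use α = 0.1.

Expected = 15 each. χ² = Σ(O-E)²/E = 27.2. df = 5, critical value = 9.236. Reject H₀.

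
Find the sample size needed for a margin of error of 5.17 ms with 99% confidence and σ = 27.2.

n = (z*σ/E)² = (2.576×27.2/5.17)² = 183.7 → n = 184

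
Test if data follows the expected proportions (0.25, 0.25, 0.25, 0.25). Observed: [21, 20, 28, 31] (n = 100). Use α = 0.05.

Expected: [25.0, 25.0, 25.0, 25.0]. χ² = 3.44. df = 3, critical = 7.815. Fail to reject H₀.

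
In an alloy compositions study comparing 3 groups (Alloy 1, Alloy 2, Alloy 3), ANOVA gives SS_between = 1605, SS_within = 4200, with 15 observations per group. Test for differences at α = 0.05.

df_between = 2, df_within = 42. F = MS_between/MS_within = 802.5/100.0 = 8.025. F_crit ≈ 3.22. Reject H₀. At least one mean differs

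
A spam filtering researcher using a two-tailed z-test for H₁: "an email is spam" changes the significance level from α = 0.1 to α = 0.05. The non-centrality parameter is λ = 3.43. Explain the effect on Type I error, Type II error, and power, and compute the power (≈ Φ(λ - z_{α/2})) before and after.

Decreasing α from 0.1 to 0.05:
• Type I error rate decreases (α is the Type I rate by definition).
• Critical value moves from z_{α/2} = 1.645 to 1.96, so power = Φ(λ - z_{α/2}) goes from Φ(3.43 - 1.645) = 0.963 to Φ(3.43 - 1.96) = 0.929.
• Type II error rate β = 1 - power therefore increases (0.037 → 0.071).
Appropriate when false positives are costly — here, a legitimate email is sent to the spam folder and the user misses it.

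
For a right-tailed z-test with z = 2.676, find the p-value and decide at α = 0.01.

p = P(Z > 2.676) = 1 - Φ(2.676) ≈ 0.0037. Since p < 0.01, reject H₀ (significant) at α = 0.01.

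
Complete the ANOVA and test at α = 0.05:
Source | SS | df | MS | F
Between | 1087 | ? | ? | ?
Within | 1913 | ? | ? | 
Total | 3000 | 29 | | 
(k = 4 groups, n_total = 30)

df_between = 3, df_within = 26. MS_between = 362.33, MS_within = 73.58. F = 4.925, F_crit ≈ 2.975. Reject H₀.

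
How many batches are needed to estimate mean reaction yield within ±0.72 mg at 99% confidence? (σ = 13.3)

n = (z*σ/E)² = (2.576×13.3/0.72)² = 2264.3 → n = 2265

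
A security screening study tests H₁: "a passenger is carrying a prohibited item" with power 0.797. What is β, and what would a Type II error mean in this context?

β = 1 - power = 1 - 0.797 = 0.203. A Type II error is failing to reject H₀ when H₀ is false (false negative) — here, failing to conclude that a passenger is carrying a prohibited item when in fact it is true. Consequence: letting a prohibited item through — security breach.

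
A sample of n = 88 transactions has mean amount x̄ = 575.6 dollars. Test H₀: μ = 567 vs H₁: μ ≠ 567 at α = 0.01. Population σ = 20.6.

z = (x̄ - μ₀)/(σ/√n) = (575.6 - 567)/(20.6/√88) = 3.916. Critical value: ±2.576. Since |3.916| > 2.576, Reject H₀.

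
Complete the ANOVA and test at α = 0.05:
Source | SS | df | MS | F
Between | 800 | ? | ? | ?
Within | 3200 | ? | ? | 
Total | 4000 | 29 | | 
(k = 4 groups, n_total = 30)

df_between = 3, df_within = 26. MS_between = 266.67, MS_within = 123.08. F = 2.167, F_crit ≈ 2.975. Fail to reject H₀.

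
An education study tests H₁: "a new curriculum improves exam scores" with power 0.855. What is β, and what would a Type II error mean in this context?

β = 1 - power = 1 - 0.855 = 0.145. A Type II error is failing to reject H₀ when H₀ is false (false negative) — here, failing to conclude that a new curriculum improves exam scores when in fact it is true. Consequence: keeping the old curriculum when the new one would have helped students.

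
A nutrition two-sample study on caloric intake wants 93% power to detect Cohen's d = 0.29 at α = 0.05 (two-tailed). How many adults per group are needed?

z_{α/2} = 1.96, z_β = Φ⁻¹(0.93) = 1.476. For small effect (d = 0.29): n per group = 2(z_{α/2} + z_β)²/d² = 2(1.96 + 1.476)²/0.29² = 280.8 → 281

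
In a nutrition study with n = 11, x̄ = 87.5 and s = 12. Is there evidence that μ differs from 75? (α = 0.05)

t = (x̄ - μ₀)/(s/√n) = (87.5 - 75)/(12/√11) = 3.455. df = 10, critical t = ±2.228. Reject H₀.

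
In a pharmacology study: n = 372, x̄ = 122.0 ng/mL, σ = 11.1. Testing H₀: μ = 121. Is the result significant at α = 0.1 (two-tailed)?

z = (122.0 - 121)/(11.1/√372) = 1.738. Since |z| > 1.645, significant at α = 0.1.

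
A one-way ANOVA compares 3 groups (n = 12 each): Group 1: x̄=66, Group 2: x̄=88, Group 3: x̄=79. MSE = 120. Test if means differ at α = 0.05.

Grand mean = 77.67. SS_between = 2936.0, MS_between = 1468.0. F = 12.233, F_crit ≈ 3.285. Reject H₀.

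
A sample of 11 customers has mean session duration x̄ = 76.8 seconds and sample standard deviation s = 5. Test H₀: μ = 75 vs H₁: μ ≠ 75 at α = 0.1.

t = (x̄ - μ₀)/(s/√n) = (76.8 - 75)/(5/√11) = 1.194. df = 10, critical t = ±1.812. Fail to reject H₀.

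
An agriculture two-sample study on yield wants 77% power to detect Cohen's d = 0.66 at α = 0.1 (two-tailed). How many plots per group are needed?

z_{α/2} = 1.645, z_β = Φ⁻¹(0.77) = 0.739. For medium effect (d = 0.66): n per group = 2(z_{α/2} + z_β)²/d² = 2(1.645 + 0.739)²/0.66² = 26.1 → 27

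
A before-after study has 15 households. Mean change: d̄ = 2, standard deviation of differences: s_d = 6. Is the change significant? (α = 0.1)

t = d̄/(s_d/√n) = 2/(6/√15) = 1.291. df = 14, critical t = ±1.761. Fail to reject H₀.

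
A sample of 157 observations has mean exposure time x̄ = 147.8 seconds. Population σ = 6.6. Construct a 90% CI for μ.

CI = x̄ ± z*(σ/√n) = 147.8 ± 1.645(6.6/√157) = 147.8 ± 0.87 = (146.93, 148.67)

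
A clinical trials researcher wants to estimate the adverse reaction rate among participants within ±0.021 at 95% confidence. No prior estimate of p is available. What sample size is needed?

Conservative approach: use p = 0.5 (maximizes p(1-p) = 0.25). n = z²(0.25)/E² = 1.96²×0.25/0.021² = 2177.8 → n = 2178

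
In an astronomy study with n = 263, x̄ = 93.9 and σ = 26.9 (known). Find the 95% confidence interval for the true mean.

CI = x̄ ± z*(σ/√n) = 93.9 ± 1.96(26.9/√263) = 93.9 ± 3.25 = (90.65, 97.15)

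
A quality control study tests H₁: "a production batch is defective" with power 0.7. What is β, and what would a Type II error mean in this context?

β = 1 - power = 1 - 0.7 = 0.3. A Type II error is failing to reject H₀ when H₀ is false (false negative) — here, failing to conclude that a production batch is defective when in fact it is true. Consequence: shipping a defective batch — faulty products reach customers.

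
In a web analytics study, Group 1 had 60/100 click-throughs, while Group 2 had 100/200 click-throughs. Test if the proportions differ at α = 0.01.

p̂₁ = 0.6, p̂₂ = 0.5, pooled p̂ = 0.533. z = 1.637. Critical: ±2.576. Fail to reject H₀.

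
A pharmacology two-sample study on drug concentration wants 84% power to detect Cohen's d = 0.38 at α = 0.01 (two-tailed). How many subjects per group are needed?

z_{α/2} = 2.576, z_β = Φ⁻¹(0.84) = 0.994. For small effect (d = 0.38): n per group = 2(z_{α/2} + z_β)²/d² = 2(2.576 + 0.994)²/0.38² = 176.5 → 177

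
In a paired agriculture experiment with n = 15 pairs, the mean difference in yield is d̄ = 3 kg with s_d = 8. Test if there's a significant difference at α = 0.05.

t = d̄/(s_d/√n) = 3/(8/√15) = 1.452. df = 14, critical t = ±2.145. Fail to reject H₀.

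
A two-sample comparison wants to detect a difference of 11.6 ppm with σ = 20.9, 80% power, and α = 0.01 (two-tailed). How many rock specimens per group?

n per group = 2(z_α/2 + z_β)²σ²/d² = 2×(2.576 + 0.84)²×20.9²/11.6² = 75.8 → n = 76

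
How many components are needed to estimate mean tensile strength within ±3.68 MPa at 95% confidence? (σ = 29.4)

n = (z*σ/E)² = (1.96×29.4/3.68)² = 245.2 → n = 246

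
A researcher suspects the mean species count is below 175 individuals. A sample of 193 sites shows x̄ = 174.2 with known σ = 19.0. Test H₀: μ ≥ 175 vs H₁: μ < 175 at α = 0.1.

z = -0.585. Critical value: -1.28. Fail to reject H₀.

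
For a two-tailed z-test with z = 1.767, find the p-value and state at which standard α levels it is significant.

p = 2·P(Z > |1.767|) = 2·(1 - Φ(1.767)) ≈ 0.0772. Significant at α = 0.1.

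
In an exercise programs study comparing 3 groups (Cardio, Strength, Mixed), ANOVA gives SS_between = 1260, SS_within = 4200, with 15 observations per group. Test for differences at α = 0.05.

df_between = 2, df_within = 42. F = MS_between/MS_within = 630.0/100.0 = 6.3. F_crit ≈ 3.22. Reject H₀. At least one mean differs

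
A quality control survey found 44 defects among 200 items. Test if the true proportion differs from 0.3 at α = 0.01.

p̂ = 0.22, p₀ = 0.3. z = (p̂ - p₀)/√(p₀(1-p₀)/n) = -2.469. Critical: ±2.576. Fail to reject H₀.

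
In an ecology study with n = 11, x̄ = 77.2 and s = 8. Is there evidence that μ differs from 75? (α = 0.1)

t = (x̄ - μ₀)/(s/√n) = (77.2 - 75)/(8/√11) = 0.912. df = 10, critical t = ±1.812. Fail to reject H₀.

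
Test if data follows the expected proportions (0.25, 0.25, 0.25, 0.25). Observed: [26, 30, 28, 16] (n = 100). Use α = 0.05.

Expected: [25.0, 25.0, 25.0, 25.0]. χ² = 4.64. df = 3, critical = 7.815. Fail to reject H₀.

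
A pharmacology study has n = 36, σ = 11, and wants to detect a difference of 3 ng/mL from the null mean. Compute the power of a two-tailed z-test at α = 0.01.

SE = σ/√n = 11/√36 = 1.833. Non-centrality λ = d/SE = 3/1.833 = 1.636. Power ≈ Φ(λ - z_{α/2}) = Φ(1.636 - 2.576) = Φ(-0.94) = 0.174.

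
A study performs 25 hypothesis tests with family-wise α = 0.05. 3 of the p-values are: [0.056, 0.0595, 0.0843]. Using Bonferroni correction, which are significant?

Bonferroni α = 0.05/25 = 0.002. None of the given p-values are significant.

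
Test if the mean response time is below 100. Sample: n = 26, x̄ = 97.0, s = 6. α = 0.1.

t = (97.0 - 100)/(6/√26) = -2.55, df = 25. Critical t = -1.316. Reject H₀.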